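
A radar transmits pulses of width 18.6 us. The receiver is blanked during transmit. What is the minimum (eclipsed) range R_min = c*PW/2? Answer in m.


R_min = 3e8 * 18.6e-6 / 2 = 2790.0 m

2790.0 m


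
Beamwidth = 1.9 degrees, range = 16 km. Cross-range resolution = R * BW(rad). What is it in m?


BW_rad = 0.033161256
CR = 16000 * 0.033161256 = 530.6 m

530.6 m


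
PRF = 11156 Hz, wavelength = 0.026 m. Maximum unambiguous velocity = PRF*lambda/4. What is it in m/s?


V_ua = 11156 * 0.026 / 4 = 72.5 m/s

72.5 m/s


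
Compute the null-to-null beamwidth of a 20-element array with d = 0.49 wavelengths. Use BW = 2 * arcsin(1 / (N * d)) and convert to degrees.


1/(N*d) = 1/(20*0.49) = 0.102041
BW = 2*arcsin(0.102041) = 11.7 degrees

11.7 degrees


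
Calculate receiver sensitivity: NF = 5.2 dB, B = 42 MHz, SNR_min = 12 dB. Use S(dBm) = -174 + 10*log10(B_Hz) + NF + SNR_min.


10*log10(42000000.0) = 76.23
S = -174 + 76.23 + 5.2 + 12 = -80.6 dBm

-80.6 dBm


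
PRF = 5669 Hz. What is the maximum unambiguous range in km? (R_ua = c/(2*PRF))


R_ua = 3e8 / (2 * 5669) = 26459.7 m = 26.5 km

26.5 km


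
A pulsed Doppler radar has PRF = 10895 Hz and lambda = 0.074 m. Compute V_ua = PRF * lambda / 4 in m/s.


V_ua = 10895 * 0.074 / 4 = 201.6 m/s

201.6 m/s


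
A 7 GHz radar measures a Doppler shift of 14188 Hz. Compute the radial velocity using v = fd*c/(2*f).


v = 14188 * 3e8 / (2 * 7000000000.0) = 304.0 m/s

304.0 m/s


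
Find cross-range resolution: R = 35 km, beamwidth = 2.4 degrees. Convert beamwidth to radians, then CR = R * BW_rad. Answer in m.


BW_rad = 0.041887902
CR = 35000 * 0.041887902 = 1466.1 m

1466.1 m


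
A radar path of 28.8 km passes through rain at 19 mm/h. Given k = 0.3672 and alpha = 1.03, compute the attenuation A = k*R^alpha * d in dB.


gamma = 0.3672 * 19^1.03 = 7.621121 dB/km
A = 7.621121 * 28.8 = 219.49 dB

219.49 dB


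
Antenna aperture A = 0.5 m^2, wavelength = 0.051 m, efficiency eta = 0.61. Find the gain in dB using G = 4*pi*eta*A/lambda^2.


G_linear = 4*pi*0.61*0.5/0.051^2 = 1473.57
G_dB = 10*log10(1473.57) = 31.7 dB

31.7 dB


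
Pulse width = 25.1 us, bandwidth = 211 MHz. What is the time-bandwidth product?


TBP = 25.1 * 211 = 5296.1

5296.1


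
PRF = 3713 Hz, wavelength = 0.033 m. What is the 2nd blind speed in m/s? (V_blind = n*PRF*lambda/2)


V_blind = 2 * 3713 * 0.033 / 2 = 122.5 m/s

122.5 m/s


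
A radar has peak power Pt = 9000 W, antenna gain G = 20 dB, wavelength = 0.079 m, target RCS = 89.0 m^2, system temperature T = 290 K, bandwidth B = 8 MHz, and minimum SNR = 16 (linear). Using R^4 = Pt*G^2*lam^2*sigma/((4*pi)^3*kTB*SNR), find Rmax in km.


G_lin = 10^(20/10) = 100.0
R^4 = 9000 * 100.0^2 * 0.079^2 * 89.0 / ((4*pi)^3 * 1.38e-23 * 290 * 8000000.0 * 16)
R^4 = 4.91779e16 m^4
R_max = (4.91779e16)^(1/4) = 14891.6 m = 14.9 km

14.9 km


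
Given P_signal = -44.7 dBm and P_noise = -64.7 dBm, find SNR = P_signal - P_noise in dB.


SNR = -44.7 - (-64.7) = 20.0 dB

20.0 dB


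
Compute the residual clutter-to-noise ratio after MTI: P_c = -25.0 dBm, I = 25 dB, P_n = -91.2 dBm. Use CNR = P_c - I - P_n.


CNR = -25.0 - 25 - (-91.2) = 41.2 dB

41.2 dB


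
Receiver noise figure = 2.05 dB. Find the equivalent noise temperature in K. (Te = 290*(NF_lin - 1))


NF_lin = 10^(2.05/10) = 1.603245
Te = 290 * (1.603245 - 1) = 174.9 K

174.9 K


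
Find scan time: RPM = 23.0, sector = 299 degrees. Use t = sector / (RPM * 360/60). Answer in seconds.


t = 299 / (23.0 * 360) * 60 = 2.17 s

2.17 s


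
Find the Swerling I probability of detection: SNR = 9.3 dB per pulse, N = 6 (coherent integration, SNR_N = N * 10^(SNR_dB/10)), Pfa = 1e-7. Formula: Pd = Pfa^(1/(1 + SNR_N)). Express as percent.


SNR_lin = 10^(9.3/10) = 8.51138
SNR_N = 6 * 8.51138 = 51.06828
1/(1 + SNR_N) = 1/52.06828 = 0.0192056
Pd = (1e-7)^0.0192056 = 0.73377
Pd = 73.4%

73.4%


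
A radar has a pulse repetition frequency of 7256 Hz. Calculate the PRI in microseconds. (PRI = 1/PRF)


PRI = 1/7256 = 0.000137817 s = 137.8 us

137.8 us


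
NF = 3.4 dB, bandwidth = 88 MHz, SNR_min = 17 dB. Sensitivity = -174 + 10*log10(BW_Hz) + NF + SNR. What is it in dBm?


10*log10(88000000.0) = 79.44
S = -174 + 79.44 + 3.4 + 17 = -74.2 dBm

-74.2 dBm


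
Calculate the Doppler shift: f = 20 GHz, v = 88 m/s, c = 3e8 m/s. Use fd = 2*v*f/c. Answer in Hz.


fd = 2 * 88 * 20000000000.0 / 3e8 = 11733.3 Hz

11733.3 Hz


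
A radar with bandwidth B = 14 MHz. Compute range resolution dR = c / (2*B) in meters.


dR = 3e8 / (2 * 14000000.0) = 10.71 m

10.71 m


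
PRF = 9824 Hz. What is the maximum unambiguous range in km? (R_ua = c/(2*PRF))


R_ua = 3e8 / (2 * 9824) = 15268.7 m = 15.3 km

15.3 km


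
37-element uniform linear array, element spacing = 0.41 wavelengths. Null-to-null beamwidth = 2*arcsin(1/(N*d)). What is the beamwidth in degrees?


1/(N*d) = 1/(37*0.41) = 0.06592
BW = 2*arcsin(0.06592) = 7.6 degrees

7.6 degrees


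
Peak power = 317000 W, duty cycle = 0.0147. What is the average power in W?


P_avg = 317000 * 0.0147 = 4659.9 W

4659.9 W


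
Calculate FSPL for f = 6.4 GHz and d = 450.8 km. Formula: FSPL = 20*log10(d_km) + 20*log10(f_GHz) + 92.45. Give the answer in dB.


20*log10(450.8) = 53.08
20*log10(6.4) = 16.12
FSPL = 161.7 dB

161.7 dB


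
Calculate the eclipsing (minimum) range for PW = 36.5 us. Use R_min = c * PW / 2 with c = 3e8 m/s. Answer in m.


R_min = 3e8 * 36.5e-6 / 2 = 5475.0 m

5475.0 m


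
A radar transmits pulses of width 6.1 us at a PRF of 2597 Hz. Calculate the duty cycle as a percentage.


DC = 6.1e-6 * 2597 * 100 = 1.58%

1.58%


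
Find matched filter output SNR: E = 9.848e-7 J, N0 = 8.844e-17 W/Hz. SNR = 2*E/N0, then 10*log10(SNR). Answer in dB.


SNR_lin = 2 * 9.848e-7 / 8.844e-17 = 2.227e10
SNR_dB = 10*log10(2.227e10) = 103.5 dB

103.5 dB


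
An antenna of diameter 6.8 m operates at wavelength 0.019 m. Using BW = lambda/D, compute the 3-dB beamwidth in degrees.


BW_rad = 0.019 / 6.8 = 0.002794
BW_deg = 0.16 degrees

0.16 degrees


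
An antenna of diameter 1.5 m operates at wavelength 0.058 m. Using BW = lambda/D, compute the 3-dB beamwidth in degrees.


BW_rad = 0.058 / 1.5 = 0.038667
BW_deg = 2.22 degrees

2.22 degrees


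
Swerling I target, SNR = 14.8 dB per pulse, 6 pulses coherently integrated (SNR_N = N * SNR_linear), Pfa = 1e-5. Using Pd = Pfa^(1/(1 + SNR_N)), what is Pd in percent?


SNR_lin = 10^(14.8/10) = 30.19952
SNR_N = 6 * 30.19952 = 181.19712
1/(1 + SNR_N) = 1/182.19712 = 0.0054886
Pd = (1e-5)^0.0054886 = 0.93877
Pd = 93.9%

93.9%


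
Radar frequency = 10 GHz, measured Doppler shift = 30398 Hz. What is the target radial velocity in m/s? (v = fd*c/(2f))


v = 30398 * 3e8 / (2 * 10000000000.0) = 456.0 m/s

456.0 m/s


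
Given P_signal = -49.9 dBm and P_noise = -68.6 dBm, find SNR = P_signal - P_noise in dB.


SNR = -49.9 - (-68.6) = 18.7 dB

18.7 dB


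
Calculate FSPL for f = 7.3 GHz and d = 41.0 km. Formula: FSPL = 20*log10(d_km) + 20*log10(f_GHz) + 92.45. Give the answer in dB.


20*log10(41.0) = 32.26
20*log10(7.3) = 17.27
FSPL = 142.0 dB

142.0 dB


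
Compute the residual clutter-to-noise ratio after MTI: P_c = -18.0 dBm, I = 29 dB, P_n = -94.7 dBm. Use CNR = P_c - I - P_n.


CNR = -18.0 - 29 - (-94.7) = 47.7 dB

47.7 dB


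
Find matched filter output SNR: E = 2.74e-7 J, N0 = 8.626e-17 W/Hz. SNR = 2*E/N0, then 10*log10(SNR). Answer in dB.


SNR_lin = 2 * 2.74e-7 / 8.626e-17 = 6.353e9
SNR_dB = 10*log10(6.353e9) = 98.0 dB

98.0 dB


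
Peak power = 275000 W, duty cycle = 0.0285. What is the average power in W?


P_avg = 275000 * 0.0285 = 7837.5 W

7837.5 W


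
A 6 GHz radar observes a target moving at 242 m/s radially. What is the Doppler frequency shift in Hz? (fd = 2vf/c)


fd = 2 * 242 * 6000000000.0 / 3e8 = 9680.0 Hz

9680.0 Hz


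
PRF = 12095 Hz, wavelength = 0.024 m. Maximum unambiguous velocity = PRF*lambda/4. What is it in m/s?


V_ua = 12095 * 0.024 / 4 = 72.6 m/s

72.6 m/s


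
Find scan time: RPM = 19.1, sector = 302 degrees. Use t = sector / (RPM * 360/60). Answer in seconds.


t = 302 / (19.1 * 360) * 60 = 2.64 s

2.64 s


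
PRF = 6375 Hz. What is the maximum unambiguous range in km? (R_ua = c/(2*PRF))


R_ua = 3e8 / (2 * 6375) = 23529.4 m = 23.5 km

23.5 km


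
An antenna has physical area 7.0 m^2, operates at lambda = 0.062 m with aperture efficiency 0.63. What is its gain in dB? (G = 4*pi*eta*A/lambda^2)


G_linear = 4*pi*0.63*7.0/0.062^2 = 14416.67
G_dB = 10*log10(14416.67) = 41.6 dB

41.6 dB


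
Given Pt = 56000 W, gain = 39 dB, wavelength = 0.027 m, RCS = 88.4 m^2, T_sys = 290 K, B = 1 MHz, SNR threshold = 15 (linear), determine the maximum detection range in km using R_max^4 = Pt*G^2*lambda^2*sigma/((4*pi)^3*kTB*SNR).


G_lin = 10^(39/10) = 7943.282347
R^4 = 56000 * 7943.282347^2 * 0.027^2 * 88.4 / ((4*pi)^3 * 1.38e-23 * 290 * 1000000.0 * 15)
R^4 = 1.91148e21 m^4
R_max = (1.91148e21)^(1/4) = 209094.4 m = 209.1 km

209.1 km


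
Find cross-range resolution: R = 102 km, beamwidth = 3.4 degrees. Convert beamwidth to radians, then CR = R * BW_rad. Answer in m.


BW_rad = 0.059341195
CR = 102000 * 0.059341195 = 6052.8 m

6052.8 m


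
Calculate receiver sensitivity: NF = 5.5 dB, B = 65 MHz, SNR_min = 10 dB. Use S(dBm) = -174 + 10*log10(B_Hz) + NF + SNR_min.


10*log10(65000000.0) = 78.13
S = -174 + 78.13 + 5.5 + 10 = -80.4 dBm

-80.4 dBm


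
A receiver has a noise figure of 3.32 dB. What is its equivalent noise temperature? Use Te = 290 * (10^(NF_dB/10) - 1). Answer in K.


NF_lin = 10^(3.32/10) = 2.14783
Te = 290 * (2.14783 - 1) = 332.9 K

332.9 K


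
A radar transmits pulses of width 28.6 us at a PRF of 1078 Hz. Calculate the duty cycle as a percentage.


DC = 28.6e-6 * 1078 * 100 = 3.08%

3.08%


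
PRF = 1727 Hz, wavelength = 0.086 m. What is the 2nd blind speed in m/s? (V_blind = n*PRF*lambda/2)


V_blind = 2 * 1727 * 0.086 / 2 = 148.5 m/s

148.5 m/s


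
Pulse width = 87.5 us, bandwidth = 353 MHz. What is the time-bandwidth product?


TBP = 87.5 * 353 = 30887.5

30887.5


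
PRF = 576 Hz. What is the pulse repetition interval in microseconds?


PRI = 1/576 = 0.0017361111 s = 1736.1 us

1736.1 us


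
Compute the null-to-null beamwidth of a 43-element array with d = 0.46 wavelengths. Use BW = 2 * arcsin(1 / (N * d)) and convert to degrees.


1/(N*d) = 1/(43*0.46) = 0.050556
BW = 2*arcsin(0.050556) = 5.8 degrees

5.8 degrees


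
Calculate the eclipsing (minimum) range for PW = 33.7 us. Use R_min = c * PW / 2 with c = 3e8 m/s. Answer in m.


R_min = 3e8 * 33.7e-6 / 2 = 5055.0 m

5055.0 m


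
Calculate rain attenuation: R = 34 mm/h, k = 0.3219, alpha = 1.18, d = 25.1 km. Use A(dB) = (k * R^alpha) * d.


gamma = 0.3219 * 34^1.18 = 20.647435 dB/km
A = 20.647435 * 25.1 = 518.25 dB

518.25 dB


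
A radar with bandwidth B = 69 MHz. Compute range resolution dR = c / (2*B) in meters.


dR = 3e8 / (2 * 69000000.0) = 2.17 m

2.17 m


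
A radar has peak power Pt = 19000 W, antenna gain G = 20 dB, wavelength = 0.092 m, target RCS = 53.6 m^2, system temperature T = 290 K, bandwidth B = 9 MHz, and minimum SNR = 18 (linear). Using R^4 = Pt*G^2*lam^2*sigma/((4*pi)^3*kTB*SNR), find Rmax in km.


G_lin = 10^(20/10) = 100.0
R^4 = 19000 * 100.0^2 * 0.092^2 * 53.6 / ((4*pi)^3 * 1.38e-23 * 290 * 9000000.0 * 18)
R^4 = 6.69996e16 m^4
R_max = (6.69996e16)^(1/4) = 16088.6 m = 16.1 km

16.1 km


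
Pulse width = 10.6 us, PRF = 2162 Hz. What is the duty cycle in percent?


DC = 10.6e-6 * 2162 * 100 = 2.29%

2.29%


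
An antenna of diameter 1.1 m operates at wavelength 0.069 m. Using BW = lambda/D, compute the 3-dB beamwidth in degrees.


BW_rad = 0.069 / 1.1 = 0.062727
BW_deg = 3.59 degrees

3.59 degrees


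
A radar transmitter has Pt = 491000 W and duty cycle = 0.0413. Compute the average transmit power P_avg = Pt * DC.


P_avg = 491000 * 0.0413 = 20278.3 W

20278.3 W


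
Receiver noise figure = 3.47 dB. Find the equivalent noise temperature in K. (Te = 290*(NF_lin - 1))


NF_lin = 10^(3.47/10) = 2.22331
Te = 290 * (2.22331 - 1) = 354.8 K

354.8 K


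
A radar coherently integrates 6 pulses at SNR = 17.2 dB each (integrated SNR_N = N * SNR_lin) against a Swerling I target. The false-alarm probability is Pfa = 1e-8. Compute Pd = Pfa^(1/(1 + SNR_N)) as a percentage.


SNR_lin = 10^(17.2/10) = 52.48075
SNR_N = 6 * 52.48075 = 314.8845
1/(1 + SNR_N) = 1/315.8845 = 0.0031657
Pd = (1e-8)^0.0031657 = 0.94335
Pd = 94.3%

94.3%


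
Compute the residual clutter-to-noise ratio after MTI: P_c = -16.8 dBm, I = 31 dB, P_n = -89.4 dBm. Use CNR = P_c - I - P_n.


CNR = -16.8 - 31 - (-89.4) = 41.6 dB

41.6 dB


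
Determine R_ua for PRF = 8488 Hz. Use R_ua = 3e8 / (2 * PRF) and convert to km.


R_ua = 3e8 / (2 * 8488) = 17672.0 m = 17.7 km

17.7 km


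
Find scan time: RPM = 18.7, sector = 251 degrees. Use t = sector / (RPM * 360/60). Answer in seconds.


t = 251 / (18.7 * 360) * 60 = 2.24 s

2.24 s


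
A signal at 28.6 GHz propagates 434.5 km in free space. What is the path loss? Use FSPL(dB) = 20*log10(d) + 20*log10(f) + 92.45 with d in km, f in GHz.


20*log10(434.5) = 52.76
20*log10(28.6) = 29.13
FSPL = 174.3 dB

174.3 dB


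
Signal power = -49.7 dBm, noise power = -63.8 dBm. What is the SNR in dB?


SNR = -49.7 - (-63.8) = 14.1 dB

14.1 dB


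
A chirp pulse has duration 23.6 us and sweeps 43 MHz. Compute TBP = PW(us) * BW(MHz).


TBP = 23.6 * 43 = 1014.8

1014.8


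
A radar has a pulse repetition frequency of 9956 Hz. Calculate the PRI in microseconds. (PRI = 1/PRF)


PRI = 1/9956 = 0.0001004419 s = 100.4 us

100.4 us


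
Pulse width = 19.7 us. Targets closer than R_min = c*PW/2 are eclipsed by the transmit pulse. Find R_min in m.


R_min = 3e8 * 19.7e-6 / 2 = 2955.0 m

2955.0 m


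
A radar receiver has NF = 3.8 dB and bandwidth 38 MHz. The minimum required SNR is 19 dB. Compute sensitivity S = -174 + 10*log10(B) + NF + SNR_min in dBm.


10*log10(38000000.0) = 75.8
S = -174 + 75.8 + 3.8 + 19 = -75.4 dBm

-75.4 dBm


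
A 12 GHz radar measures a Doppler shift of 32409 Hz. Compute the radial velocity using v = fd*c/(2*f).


v = 32409 * 3e8 / (2 * 12000000000.0) = 405.1 m/s

405.1 m/s


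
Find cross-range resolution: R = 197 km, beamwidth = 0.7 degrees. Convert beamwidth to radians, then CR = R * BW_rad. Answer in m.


BW_rad = 0.012217305
CR = 197000 * 0.012217305 = 2406.8 m

2406.8 m


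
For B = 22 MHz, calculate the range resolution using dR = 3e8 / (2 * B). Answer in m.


dR = 3e8 / (2 * 22000000.0) = 6.82 m

6.82 m


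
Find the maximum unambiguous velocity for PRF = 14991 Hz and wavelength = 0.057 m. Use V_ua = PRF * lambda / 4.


V_ua = 14991 * 0.057 / 4 = 213.6 m/s

213.6 m/s


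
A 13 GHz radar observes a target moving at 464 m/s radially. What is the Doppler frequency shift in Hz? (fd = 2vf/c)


fd = 2 * 464 * 13000000000.0 / 3e8 = 40213.3 Hz

40213.3 Hz


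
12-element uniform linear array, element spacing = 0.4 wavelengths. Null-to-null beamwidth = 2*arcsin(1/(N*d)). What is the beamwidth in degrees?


1/(N*d) = 1/(12*0.4) = 0.208333
BW = 2*arcsin(0.208333) = 24.0 degrees

24.0 degrees


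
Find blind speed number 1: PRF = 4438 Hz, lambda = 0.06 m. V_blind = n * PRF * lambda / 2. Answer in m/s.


V_blind = 1 * 4438 * 0.06 / 2 = 133.1 m/s

133.1 m/s


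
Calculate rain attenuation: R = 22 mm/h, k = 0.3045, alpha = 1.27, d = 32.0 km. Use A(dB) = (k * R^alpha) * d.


gamma = 0.3045 * 22^1.27 = 15.433488 dB/km
A = 15.433488 * 32.0 = 493.87 dB

493.87 dB


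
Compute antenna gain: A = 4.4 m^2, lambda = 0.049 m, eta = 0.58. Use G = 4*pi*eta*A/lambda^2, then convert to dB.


G_linear = 4*pi*0.58*4.4/0.049^2 = 13356.68
G_dB = 10*log10(13356.68) = 41.3 dB

41.3 dB


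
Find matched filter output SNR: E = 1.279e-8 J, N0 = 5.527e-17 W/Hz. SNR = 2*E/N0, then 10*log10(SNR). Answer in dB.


SNR_lin = 2 * 1.279e-8 / 5.527e-17 = 4.628e8
SNR_dB = 10*log10(4.628e8) = 86.7 dB

86.7 dB


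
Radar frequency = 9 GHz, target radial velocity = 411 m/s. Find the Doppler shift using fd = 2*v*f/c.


fd = 2 * 411 * 9000000000.0 / 3e8 = 24660.0 Hz

24660.0 Hz


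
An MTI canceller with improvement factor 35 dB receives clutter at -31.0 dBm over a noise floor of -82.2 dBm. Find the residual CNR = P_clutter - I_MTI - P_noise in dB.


CNR = -31.0 - 35 - (-82.2) = 16.2 dB

16.2 dB


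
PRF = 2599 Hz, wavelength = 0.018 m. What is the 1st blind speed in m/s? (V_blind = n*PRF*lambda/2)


V_blind = 1 * 2599 * 0.018 / 2 = 23.4 m/s

23.4 m/s


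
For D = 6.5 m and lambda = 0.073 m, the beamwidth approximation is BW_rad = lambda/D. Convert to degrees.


BW_rad = 0.073 / 6.5 = 0.011231
BW_deg = 0.64 degrees

0.64 degrees


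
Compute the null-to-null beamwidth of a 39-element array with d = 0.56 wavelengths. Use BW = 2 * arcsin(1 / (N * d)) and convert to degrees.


1/(N*d) = 1/(39*0.56) = 0.045788
BW = 2*arcsin(0.045788) = 5.2 degrees

5.2 degrees


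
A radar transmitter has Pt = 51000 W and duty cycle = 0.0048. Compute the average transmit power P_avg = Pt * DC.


P_avg = 51000 * 0.0048 = 244.8 W

244.8 W


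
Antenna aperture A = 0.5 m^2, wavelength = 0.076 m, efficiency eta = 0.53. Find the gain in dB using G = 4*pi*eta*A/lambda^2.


G_linear = 4*pi*0.53*0.5/0.076^2 = 576.54
G_dB = 10*log10(576.54) = 27.6 dB

27.6 dB


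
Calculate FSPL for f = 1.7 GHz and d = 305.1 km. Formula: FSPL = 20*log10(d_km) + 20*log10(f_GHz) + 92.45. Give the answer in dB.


20*log10(305.1) = 49.69
20*log10(1.7) = 4.61
FSPL = 146.7 dB

146.7 dB


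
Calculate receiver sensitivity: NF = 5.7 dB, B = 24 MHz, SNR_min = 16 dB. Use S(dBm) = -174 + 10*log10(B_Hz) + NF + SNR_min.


10*log10(24000000.0) = 73.8
S = -174 + 73.8 + 5.7 + 16 = -78.5 dBm

-78.5 dBm


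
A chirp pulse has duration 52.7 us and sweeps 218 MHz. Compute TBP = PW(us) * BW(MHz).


TBP = 52.7 * 218 = 11488.6

11488.6


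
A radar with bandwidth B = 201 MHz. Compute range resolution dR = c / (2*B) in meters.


dR = 3e8 / (2 * 201000000.0) = 0.75 m

0.75 m


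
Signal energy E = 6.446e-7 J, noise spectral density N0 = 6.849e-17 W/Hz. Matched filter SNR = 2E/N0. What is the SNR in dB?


SNR_lin = 2 * 6.446e-7 / 6.849e-17 = 1.882e10
SNR_dB = 10*log10(1.882e10) = 102.7 dB

102.7 dB


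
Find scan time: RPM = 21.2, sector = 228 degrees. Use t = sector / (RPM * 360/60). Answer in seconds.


t = 228 / (21.2 * 360) * 60 = 1.79 s

1.79 s


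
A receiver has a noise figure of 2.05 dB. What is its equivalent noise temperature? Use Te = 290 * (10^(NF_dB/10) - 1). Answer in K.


NF_lin = 10^(2.05/10) = 1.603245
Te = 290 * (1.603245 - 1) = 174.9 K

174.9 K


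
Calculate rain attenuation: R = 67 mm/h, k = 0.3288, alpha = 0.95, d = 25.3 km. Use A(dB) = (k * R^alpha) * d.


gamma = 0.3288 * 67^0.95 = 17.852657 dB/km
A = 17.852657 * 25.3 = 451.67 dB

451.67 dB


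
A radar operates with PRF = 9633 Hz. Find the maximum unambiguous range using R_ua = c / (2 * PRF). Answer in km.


R_ua = 3e8 / (2 * 9633) = 15571.5 m = 15.6 km

15.6 km


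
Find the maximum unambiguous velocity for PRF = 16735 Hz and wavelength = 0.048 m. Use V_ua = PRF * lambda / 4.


V_ua = 16735 * 0.048 / 4 = 200.8 m/s

200.8 m/s


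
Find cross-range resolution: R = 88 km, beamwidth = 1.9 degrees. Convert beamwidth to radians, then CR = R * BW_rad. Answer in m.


BW_rad = 0.033161256
CR = 88000 * 0.033161256 = 2918.2 m

2918.2 m


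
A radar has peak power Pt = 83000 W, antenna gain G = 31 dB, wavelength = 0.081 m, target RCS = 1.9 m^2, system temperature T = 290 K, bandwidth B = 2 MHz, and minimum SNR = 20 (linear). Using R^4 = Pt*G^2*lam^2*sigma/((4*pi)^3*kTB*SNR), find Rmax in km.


G_lin = 10^(31/10) = 1258.925412
R^4 = 83000 * 1258.925412^2 * 0.081^2 * 1.9 / ((4*pi)^3 * 1.38e-23 * 290 * 2000000.0 * 20)
R^4 = 5.1622e18 m^4
R_max = (5.1622e18)^(1/4) = 47666.0 m = 47.7 km

47.7 km


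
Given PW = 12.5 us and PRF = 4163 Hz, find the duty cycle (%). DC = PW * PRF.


DC = 12.5e-6 * 4163 * 100 = 5.2%

5.2%


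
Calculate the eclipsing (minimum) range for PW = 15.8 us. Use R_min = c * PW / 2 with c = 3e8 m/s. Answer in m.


R_min = 3e8 * 15.8e-6 / 2 = 2370.0 m

2370.0 m


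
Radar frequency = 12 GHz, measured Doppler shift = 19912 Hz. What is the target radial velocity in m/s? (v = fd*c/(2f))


v = 19912 * 3e8 / (2 * 12000000000.0) = 248.9 m/s

248.9 m/s


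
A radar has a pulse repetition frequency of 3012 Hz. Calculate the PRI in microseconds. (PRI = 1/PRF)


PRI = 1/3012 = 0.0003320053 s = 332.0 us

332.0 us


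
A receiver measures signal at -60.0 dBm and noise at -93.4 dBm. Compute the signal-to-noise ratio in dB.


SNR = -60.0 - (-93.4) = 33.4 dB

33.4 dB


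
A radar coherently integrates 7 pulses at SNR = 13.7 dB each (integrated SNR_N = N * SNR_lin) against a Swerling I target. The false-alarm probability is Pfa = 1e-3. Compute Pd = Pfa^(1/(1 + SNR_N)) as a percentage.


SNR_lin = 10^(13.7/10) = 23.44229
SNR_N = 7 * 23.44229 = 164.09603
1/(1 + SNR_N) = 1/165.09603 = 0.0060571
Pd = (1e-3)^0.0060571 = 0.95902
Pd = 95.9%

95.9%


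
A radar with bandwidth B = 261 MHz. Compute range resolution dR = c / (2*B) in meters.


dR = 3e8 / (2 * 261000000.0) = 0.57 m

0.57 m


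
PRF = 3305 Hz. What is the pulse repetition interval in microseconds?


PRI = 1/3305 = 0.0003025719 s = 302.6 us

302.6 us


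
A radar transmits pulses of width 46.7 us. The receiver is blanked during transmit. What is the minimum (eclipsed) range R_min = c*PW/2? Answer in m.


R_min = 3e8 * 46.7e-6 / 2 = 7005.0 m

7005.0 m


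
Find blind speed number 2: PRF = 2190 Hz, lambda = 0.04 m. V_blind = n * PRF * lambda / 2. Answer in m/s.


V_blind = 2 * 2190 * 0.04 / 2 = 87.6 m/s

87.6 m/s


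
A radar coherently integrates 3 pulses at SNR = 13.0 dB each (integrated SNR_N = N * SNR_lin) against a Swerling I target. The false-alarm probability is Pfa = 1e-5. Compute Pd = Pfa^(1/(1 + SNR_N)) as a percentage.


SNR_lin = 10^(13.0/10) = 19.95262
SNR_N = 3 * 19.95262 = 59.85786
1/(1 + SNR_N) = 1/60.85786 = 0.0164317
Pd = (1e-5)^0.0164317 = 0.82764
Pd = 82.8%

82.8%


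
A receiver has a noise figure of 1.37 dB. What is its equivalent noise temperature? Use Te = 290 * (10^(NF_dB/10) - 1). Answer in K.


NF_lin = 10^(1.37/10) = 1.370882
Te = 290 * (1.370882 - 1) = 107.6 K

107.6 K


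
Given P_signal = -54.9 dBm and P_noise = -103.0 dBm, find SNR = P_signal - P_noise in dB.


SNR = -54.9 - (-103.0) = 48.1 dB

48.1 dB


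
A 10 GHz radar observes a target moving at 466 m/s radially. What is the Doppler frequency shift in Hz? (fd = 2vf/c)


fd = 2 * 466 * 10000000000.0 / 3e8 = 31066.7 Hz

31066.7 Hz


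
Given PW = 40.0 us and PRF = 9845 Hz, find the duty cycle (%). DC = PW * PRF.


DC = 40.0e-6 * 9845 * 100 = 39.38%

39.38%


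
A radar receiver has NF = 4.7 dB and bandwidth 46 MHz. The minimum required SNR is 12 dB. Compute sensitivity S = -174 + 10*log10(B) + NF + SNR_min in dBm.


10*log10(46000000.0) = 76.63
S = -174 + 76.63 + 4.7 + 12 = -80.7 dBm

-80.7 dBm


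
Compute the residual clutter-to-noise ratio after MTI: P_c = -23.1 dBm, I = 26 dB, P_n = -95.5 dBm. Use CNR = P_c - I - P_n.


CNR = -23.1 - 26 - (-95.5) = 46.4 dB

46.4 dB


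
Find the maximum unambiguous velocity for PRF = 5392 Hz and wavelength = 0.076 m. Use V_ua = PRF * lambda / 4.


V_ua = 5392 * 0.076 / 4 = 102.4 m/s

102.4 m/s


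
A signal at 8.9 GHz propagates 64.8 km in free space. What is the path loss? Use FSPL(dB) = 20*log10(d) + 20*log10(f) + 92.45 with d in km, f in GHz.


20*log10(64.8) = 36.23
20*log10(8.9) = 18.99
FSPL = 147.7 dB

147.7 dB


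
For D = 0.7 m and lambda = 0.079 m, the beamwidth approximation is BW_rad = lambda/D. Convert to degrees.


BW_rad = 0.079 / 0.7 = 0.112857
BW_deg = 6.47 degrees

6.47 degrees


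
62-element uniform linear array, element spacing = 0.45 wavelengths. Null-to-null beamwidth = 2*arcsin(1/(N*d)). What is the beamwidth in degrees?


1/(N*d) = 1/(62*0.45) = 0.035842
BW = 2*arcsin(0.035842) = 4.1 degrees

4.1 degrees


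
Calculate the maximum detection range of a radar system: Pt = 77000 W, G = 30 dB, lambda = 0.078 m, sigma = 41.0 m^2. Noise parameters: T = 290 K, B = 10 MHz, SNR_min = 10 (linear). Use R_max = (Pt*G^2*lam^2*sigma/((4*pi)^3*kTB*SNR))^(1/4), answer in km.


G_lin = 10^(30/10) = 1000.0
R^4 = 77000 * 1000.0^2 * 0.078^2 * 41.0 / ((4*pi)^3 * 1.38e-23 * 290 * 10000000.0 * 10)
R^4 = 2.41856e19 m^4
R_max = (2.41856e19)^(1/4) = 70127.6 m = 70.1 km

70.1 km


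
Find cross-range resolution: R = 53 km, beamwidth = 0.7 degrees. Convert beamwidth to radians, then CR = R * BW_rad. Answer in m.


BW_rad = 0.012217305
CR = 53000 * 0.012217305 = 647.5 m

647.5 m


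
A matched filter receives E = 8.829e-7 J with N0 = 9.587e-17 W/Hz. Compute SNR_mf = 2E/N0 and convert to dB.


SNR_lin = 2 * 8.829e-7 / 9.587e-17 = 1.842e10
SNR_dB = 10*log10(1.842e10) = 102.7 dB

102.7 dB


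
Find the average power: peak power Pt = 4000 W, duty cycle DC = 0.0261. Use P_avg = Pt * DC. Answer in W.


P_avg = 4000 * 0.0261 = 104.4 W

104.4 W


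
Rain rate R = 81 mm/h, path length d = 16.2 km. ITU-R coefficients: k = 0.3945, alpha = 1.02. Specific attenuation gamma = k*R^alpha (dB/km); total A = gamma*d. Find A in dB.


gamma = 0.3945 * 81^1.02 = 34.890061 dB/km
A = 34.890061 * 16.2 = 565.22 dB

565.22 dB


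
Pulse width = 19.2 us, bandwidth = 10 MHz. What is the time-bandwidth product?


TBP = 19.2 * 10 = 192.0

192.0


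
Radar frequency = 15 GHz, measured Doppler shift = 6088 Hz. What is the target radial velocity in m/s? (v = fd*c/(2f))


v = 6088 * 3e8 / (2 * 15000000000.0) = 60.9 m/s

60.9 m/s


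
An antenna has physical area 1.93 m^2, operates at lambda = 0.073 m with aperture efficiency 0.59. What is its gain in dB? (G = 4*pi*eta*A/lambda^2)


G_linear = 4*pi*0.59*1.93/0.073^2 = 2685.18
G_dB = 10*log10(2685.18) = 34.3 dB

34.3 dB


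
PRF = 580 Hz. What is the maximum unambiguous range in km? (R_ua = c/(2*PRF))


R_ua = 3e8 / (2 * 580) = 258620.7 m = 258.6 km

258.6 km


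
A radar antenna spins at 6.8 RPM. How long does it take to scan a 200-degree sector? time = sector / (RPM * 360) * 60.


t = 200 / (6.8 * 360) * 60 = 4.9 s

4.9 s


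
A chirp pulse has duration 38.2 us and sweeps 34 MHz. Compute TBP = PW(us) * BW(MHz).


TBP = 38.2 * 34 = 1298.8

1298.8


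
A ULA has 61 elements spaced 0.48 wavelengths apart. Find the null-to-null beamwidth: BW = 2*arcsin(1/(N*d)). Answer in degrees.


1/(N*d) = 1/(61*0.48) = 0.034153
BW = 2*arcsin(0.034153) = 3.9 degrees

3.9 degrees


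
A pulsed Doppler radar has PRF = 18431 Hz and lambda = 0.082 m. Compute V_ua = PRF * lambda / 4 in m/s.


V_ua = 18431 * 0.082 / 4 = 377.8 m/s

377.8 m/s


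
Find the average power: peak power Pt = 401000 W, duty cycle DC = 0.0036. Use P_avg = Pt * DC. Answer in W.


P_avg = 401000 * 0.0036 = 1443.6 W

1443.6 W


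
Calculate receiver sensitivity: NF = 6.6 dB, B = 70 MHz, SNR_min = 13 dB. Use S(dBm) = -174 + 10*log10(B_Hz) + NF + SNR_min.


10*log10(70000000.0) = 78.45
S = -174 + 78.45 + 6.6 + 13 = -75.9 dBm

-75.9 dBm


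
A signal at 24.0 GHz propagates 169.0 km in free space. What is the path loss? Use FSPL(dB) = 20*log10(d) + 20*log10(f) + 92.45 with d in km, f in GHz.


20*log10(169.0) = 44.56
20*log10(24.0) = 27.6
FSPL = 164.6 dB

164.6 dB


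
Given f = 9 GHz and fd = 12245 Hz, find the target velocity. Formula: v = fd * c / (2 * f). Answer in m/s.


v = 12245 * 3e8 / (2 * 9000000000.0) = 204.1 m/s

204.1 m/s


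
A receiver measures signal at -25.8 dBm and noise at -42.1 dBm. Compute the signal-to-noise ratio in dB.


SNR = -25.8 - (-42.1) = 16.3 dB

16.3 dB


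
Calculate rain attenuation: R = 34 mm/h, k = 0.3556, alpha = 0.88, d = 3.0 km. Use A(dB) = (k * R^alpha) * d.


gamma = 0.3556 * 34^0.88 = 7.91887 dB/km
A = 7.91887 * 3.0 = 23.76 dB

23.76 dB


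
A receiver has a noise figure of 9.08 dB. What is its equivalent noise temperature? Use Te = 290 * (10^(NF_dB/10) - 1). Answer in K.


NF_lin = 10^(9.08/10) = 8.090959
Te = 290 * (8.090959 - 1) = 2056.4 K

2056.4 K


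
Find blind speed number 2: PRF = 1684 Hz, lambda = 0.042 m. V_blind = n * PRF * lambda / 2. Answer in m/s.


V_blind = 2 * 1684 * 0.042 / 2 = 70.7 m/s

70.7 m/s


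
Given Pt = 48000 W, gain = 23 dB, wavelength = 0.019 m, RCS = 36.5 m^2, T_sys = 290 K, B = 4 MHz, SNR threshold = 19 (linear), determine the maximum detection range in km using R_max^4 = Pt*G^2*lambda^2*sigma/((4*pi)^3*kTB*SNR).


G_lin = 10^(23/10) = 199.526231
R^4 = 48000 * 199.526231^2 * 0.019^2 * 36.5 / ((4*pi)^3 * 1.38e-23 * 290 * 4000000.0 * 19)
R^4 = 4.17178e16 m^4
R_max = (4.17178e16)^(1/4) = 14291.6 m = 14.3 km

14.3 km


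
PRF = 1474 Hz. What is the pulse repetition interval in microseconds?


PRI = 1/1474 = 0.0006784261 s = 678.4 us

678.4 us


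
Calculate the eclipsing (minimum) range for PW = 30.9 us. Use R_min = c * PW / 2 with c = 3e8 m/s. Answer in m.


R_min = 3e8 * 30.9e-6 / 2 = 4635.0 m

4635.0 m


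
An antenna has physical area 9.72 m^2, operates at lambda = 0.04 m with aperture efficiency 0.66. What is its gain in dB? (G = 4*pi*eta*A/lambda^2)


G_linear = 4*pi*0.66*9.72/0.04^2 = 50384.86
G_dB = 10*log10(50384.86) = 47.0 dB

47.0 dB


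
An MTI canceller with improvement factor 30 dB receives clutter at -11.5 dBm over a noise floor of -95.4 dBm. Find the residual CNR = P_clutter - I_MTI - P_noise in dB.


CNR = -11.5 - 30 - (-95.4) = 53.9 dB

53.9 dB


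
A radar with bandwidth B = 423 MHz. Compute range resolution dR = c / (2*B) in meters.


dR = 3e8 / (2 * 423000000.0) = 0.35 m

0.35 m


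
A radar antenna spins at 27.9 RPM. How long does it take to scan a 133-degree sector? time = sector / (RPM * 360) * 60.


t = 133 / (27.9 * 360) * 60 = 0.79 s

0.79 s


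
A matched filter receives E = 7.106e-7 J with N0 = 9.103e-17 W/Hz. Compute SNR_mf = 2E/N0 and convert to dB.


SNR_lin = 2 * 7.106e-7 / 9.103e-17 = 1.561e10
SNR_dB = 10*log10(1.561e10) = 101.9 dB

101.9 dB


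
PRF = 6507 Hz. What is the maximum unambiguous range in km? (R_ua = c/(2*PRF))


R_ua = 3e8 / (2 * 6507) = 23052.1 m = 23.1 km

23.1 km


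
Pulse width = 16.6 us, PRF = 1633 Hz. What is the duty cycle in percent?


DC = 16.6e-6 * 1633 * 100 = 2.71%

2.71%


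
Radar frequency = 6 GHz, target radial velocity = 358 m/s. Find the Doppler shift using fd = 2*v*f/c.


fd = 2 * 358 * 6000000000.0 / 3e8 = 14320.0 Hz

14320.0 Hz


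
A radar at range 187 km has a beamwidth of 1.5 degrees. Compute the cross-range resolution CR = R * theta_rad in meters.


BW_rad = 0.026179939
CR = 187000 * 0.026179939 = 4895.6 m

4895.6 m


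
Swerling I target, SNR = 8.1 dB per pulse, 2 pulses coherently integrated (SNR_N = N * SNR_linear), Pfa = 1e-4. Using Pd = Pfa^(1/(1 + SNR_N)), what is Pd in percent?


SNR_lin = 10^(8.1/10) = 6.45654
SNR_N = 2 * 6.45654 = 12.91308
1/(1 + SNR_N) = 1/13.91308 = 0.0718748
Pd = (1e-4)^0.0718748 = 0.51582
Pd = 51.6%

51.6%


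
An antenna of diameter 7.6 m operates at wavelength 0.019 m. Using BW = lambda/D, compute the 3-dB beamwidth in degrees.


BW_rad = 0.019 / 7.6 = 0.0025
BW_deg = 0.14 degrees

0.14 degrees


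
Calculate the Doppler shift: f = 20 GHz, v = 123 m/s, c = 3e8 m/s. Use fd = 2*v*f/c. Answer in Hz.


fd = 2 * 123 * 20000000000.0 / 3e8 = 16400.0 Hz

16400.0 Hz


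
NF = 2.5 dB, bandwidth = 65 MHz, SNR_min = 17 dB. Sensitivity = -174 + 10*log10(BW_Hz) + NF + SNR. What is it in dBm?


10*log10(65000000.0) = 78.13
S = -174 + 78.13 + 2.5 + 17 = -76.4 dBm

-76.4 dBm


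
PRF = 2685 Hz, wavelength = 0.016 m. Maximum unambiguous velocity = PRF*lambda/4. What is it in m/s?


V_ua = 2685 * 0.016 / 4 = 10.7 m/s

10.7 m/s


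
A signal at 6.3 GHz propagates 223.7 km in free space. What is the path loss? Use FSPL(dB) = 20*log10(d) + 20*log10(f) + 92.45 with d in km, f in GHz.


20*log10(223.7) = 46.99
20*log10(6.3) = 15.99
FSPL = 155.4 dB

155.4 dB


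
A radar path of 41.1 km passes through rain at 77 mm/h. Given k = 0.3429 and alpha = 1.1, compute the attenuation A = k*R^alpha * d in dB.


gamma = 0.3429 * 77^1.1 = 40.766862 dB/km
A = 40.766862 * 41.1 = 1675.52 dB

1675.52 dB


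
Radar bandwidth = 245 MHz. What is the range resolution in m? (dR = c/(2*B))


dR = 3e8 / (2 * 245000000.0) = 0.61 m

0.61 m


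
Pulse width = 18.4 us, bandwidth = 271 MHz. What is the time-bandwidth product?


TBP = 18.4 * 271 = 4986.4

4986.4


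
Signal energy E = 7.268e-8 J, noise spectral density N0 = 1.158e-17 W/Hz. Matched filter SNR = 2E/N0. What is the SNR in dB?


SNR_lin = 2 * 7.268e-8 / 1.158e-17 = 1.255e10
SNR_dB = 10*log10(1.255e10) = 101.0 dB

101.0 dB


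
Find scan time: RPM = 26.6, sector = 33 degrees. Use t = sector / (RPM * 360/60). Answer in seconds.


t = 33 / (26.6 * 360) * 60 = 0.21 s

0.21 s


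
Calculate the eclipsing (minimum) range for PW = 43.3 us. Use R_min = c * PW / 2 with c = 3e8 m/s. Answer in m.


R_min = 3e8 * 43.3e-6 / 2 = 6495.0 m

6495.0 m


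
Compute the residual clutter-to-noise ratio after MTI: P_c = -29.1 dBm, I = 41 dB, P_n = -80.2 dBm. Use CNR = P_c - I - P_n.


CNR = -29.1 - 41 - (-80.2) = 10.1 dB

10.1 dB


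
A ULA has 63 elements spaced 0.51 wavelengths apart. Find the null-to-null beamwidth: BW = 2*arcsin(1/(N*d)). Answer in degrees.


1/(N*d) = 1/(63*0.51) = 0.031124
BW = 2*arcsin(0.031124) = 3.6 degrees

3.6 degrees


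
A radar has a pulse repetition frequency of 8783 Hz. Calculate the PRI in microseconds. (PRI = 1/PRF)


PRI = 1/8783 = 0.0001138563 s = 113.9 us

113.9 us


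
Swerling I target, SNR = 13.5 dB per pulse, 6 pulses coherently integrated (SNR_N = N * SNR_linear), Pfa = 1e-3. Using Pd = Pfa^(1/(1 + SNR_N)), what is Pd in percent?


SNR_lin = 10^(13.5/10) = 22.38721
SNR_N = 6 * 22.38721 = 134.32326
1/(1 + SNR_N) = 1/135.32326 = 0.0073897
Pd = (1e-3)^0.0073897 = 0.95023
Pd = 95.0%

95.0%


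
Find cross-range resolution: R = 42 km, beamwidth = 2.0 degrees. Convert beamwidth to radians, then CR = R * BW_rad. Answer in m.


BW_rad = 0.034906585
CR = 42000 * 0.034906585 = 1466.1 m

1466.1 m


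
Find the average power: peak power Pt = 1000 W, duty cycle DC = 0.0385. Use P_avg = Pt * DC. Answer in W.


P_avg = 1000 * 0.0385 = 38.5 W

38.5 W


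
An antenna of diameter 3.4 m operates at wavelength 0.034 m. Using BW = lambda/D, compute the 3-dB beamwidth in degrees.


BW_rad = 0.034 / 3.4 = 0.01
BW_deg = 0.57 degrees

0.57 degrees


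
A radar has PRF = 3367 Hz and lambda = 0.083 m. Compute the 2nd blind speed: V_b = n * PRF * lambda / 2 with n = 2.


V_blind = 2 * 3367 * 0.083 / 2 = 279.5 m/s

279.5 m/s


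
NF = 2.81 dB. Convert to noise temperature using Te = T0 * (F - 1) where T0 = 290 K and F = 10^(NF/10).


NF_lin = 10^(2.81/10) = 1.909853
Te = 290 * (1.909853 - 1) = 263.9 K

263.9 K


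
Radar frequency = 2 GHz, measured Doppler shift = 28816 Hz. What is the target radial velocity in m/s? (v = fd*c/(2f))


v = 28816 * 3e8 / (2 * 2000000000.0) = 2161.2 m/s

2161.2 m/s


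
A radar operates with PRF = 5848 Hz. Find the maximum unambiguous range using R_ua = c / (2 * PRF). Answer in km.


R_ua = 3e8 / (2 * 5848) = 25649.8 m = 25.6 km

25.6 km


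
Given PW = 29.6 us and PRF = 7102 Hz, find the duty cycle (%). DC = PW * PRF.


DC = 29.6e-6 * 7102 * 100 = 21.02%

21.02%


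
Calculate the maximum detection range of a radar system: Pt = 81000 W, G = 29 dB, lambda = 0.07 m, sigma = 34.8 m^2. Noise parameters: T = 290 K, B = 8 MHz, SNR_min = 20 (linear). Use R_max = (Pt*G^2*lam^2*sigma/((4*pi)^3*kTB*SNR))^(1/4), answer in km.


G_lin = 10^(29/10) = 794.328235
R^4 = 81000 * 794.328235^2 * 0.07^2 * 34.8 / ((4*pi)^3 * 1.38e-23 * 290 * 8000000.0 * 20)
R^4 = 6.85857e18 m^4
R_max = (6.85857e18)^(1/4) = 51175.1 m = 51.2 km

51.2 km


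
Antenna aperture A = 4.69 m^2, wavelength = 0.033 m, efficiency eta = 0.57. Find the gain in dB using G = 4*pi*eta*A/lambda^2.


G_linear = 4*pi*0.57*4.69/0.033^2 = 30848.19
G_dB = 10*log10(30848.19) = 44.9 dB

44.9 dB


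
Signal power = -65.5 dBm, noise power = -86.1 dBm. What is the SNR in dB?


SNR = -65.5 - (-86.1) = 20.6 dB

20.6 dB


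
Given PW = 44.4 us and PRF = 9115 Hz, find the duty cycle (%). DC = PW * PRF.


DC = 44.4e-6 * 9115 * 100 = 40.47%

40.47%


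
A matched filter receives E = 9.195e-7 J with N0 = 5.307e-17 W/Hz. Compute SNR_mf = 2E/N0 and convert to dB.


SNR_lin = 2 * 9.195e-7 / 5.307e-17 = 3.465e10
SNR_dB = 10*log10(3.465e10) = 105.4 dB

105.4 dB


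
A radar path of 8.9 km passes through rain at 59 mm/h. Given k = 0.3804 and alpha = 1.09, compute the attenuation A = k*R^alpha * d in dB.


gamma = 0.3804 * 59^1.09 = 32.394345 dB/km
A = 32.394345 * 8.9 = 288.31 dB

288.31 dB


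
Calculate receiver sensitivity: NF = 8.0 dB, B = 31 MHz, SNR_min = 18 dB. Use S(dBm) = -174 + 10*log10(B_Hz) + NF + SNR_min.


10*log10(31000000.0) = 74.91
S = -174 + 74.91 + 8.0 + 18 = -73.1 dBm

-73.1 dBm


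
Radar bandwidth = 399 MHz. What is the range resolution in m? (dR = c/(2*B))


dR = 3e8 / (2 * 399000000.0) = 0.38 m

0.38 m


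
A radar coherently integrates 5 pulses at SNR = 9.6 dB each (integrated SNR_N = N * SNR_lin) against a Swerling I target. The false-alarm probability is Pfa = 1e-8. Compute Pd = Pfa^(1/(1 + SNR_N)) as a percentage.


SNR_lin = 10^(9.6/10) = 9.12011
SNR_N = 5 * 9.12011 = 45.60055
1/(1 + SNR_N) = 1/46.60055 = 0.021459
Pd = (1e-8)^0.021459 = 0.67349
Pd = 67.3%

67.3%


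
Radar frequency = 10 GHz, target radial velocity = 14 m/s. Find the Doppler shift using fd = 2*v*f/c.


fd = 2 * 14 * 10000000000.0 / 3e8 = 933.3 Hz

933.3 Hz


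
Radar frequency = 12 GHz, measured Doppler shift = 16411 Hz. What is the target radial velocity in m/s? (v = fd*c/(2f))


v = 16411 * 3e8 / (2 * 12000000000.0) = 205.1 m/s

205.1 m/s


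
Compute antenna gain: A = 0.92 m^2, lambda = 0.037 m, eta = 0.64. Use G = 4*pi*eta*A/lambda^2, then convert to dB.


G_linear = 4*pi*0.64*0.92/0.037^2 = 5404.73
G_dB = 10*log10(5404.73) = 37.3 dB

37.3 dB


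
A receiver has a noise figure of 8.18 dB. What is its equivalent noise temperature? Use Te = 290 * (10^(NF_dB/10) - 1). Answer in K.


NF_lin = 10^(8.18/10) = 6.576578
Te = 290 * (6.576578 - 1) = 1617.2 K

1617.2 K


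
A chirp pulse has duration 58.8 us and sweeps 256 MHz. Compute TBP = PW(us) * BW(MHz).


TBP = 58.8 * 256 = 15052.8

15052.8


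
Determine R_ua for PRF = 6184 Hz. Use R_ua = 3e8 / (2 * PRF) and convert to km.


R_ua = 3e8 / (2 * 6184) = 24256.1 m = 24.3 km

24.3 km


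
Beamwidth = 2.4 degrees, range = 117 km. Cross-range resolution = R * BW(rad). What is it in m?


BW_rad = 0.041887902
CR = 117000 * 0.041887902 = 4900.9 m

4900.9 m


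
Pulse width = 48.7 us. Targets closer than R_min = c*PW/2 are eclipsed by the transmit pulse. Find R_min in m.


R_min = 3e8 * 48.7e-6 / 2 = 7305.0 m

7305.0 m


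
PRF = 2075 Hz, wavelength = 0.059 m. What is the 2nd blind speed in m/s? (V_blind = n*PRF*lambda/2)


V_blind = 2 * 2075 * 0.059 / 2 = 122.4 m/s

122.4 m/s


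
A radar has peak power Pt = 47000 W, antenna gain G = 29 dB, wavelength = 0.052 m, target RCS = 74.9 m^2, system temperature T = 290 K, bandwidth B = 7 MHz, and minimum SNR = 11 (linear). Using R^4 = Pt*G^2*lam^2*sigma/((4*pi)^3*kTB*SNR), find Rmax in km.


G_lin = 10^(29/10) = 794.328235
R^4 = 47000 * 794.328235^2 * 0.052^2 * 74.9 / ((4*pi)^3 * 1.38e-23 * 290 * 7000000.0 * 11)
R^4 = 9.82175e18 m^4
R_max = (9.82175e18)^(1/4) = 55981.8 m = 56.0 km

56.0 km
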